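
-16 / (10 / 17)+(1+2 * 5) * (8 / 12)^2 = -1004 / 45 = -22.31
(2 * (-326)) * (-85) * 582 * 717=23126433480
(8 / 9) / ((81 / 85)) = 680 / 729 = 0.93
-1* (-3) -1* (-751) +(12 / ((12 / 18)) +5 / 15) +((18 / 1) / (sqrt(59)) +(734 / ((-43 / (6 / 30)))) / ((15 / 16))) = 18* sqrt(59) / 59 +2479031 / 3225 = 771.04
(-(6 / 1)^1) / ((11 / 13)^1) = -78 / 11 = -7.09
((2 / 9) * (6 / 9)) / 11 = 4 / 297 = 0.01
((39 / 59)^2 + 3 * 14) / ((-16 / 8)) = -147723 / 6962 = -21.22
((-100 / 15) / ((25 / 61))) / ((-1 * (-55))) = -244 / 825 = -0.30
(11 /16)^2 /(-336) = -121 /86016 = -0.00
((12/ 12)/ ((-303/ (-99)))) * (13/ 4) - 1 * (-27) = 11337/ 404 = 28.06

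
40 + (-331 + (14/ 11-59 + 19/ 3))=-342.39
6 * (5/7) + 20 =170/7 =24.29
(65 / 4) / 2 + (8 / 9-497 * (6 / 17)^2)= -52.90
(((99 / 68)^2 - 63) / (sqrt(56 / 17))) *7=-281511 *sqrt(238) / 18496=-234.80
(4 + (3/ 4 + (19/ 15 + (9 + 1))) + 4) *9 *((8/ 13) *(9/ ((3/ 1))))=21618/ 65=332.58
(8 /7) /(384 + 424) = 1 /707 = 0.00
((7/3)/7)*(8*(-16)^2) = 2048/3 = 682.67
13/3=4.33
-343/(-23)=343/23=14.91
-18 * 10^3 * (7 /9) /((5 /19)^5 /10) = -554646176 /5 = -110929235.20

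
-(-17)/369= 17/369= 0.05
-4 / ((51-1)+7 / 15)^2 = -900 / 573049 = -0.00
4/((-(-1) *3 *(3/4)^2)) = 64/27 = 2.37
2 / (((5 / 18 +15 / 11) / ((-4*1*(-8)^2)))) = -101376 / 325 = -311.93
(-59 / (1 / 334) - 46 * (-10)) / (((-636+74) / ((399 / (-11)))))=-3839577 / 3091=-1242.18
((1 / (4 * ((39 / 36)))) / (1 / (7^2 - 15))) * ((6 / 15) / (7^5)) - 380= -380.00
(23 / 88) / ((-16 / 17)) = -391 / 1408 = -0.28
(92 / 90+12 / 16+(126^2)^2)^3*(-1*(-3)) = 93382192384392470735427753583999 / 1944000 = 48036107193617526098471070.00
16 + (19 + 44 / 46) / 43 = 16283 / 989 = 16.46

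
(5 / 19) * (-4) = -20 / 19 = -1.05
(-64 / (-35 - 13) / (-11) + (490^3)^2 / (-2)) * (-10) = 2283812388165000040 / 33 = 69206436005000001.21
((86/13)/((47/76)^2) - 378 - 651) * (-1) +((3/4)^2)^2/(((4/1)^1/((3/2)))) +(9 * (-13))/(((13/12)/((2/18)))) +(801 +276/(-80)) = 528538661779/294062080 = 1797.37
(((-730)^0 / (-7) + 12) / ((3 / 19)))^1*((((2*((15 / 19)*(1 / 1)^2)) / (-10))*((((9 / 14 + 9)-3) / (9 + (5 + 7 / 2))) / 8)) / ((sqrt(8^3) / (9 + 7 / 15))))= -182683*sqrt(2) / 1097600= -0.24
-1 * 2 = -2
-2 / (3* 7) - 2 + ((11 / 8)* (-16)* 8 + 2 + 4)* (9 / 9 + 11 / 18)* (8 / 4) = -34642 / 63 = -549.87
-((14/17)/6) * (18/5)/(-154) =3/935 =0.00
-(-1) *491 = 491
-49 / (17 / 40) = -1960 / 17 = -115.29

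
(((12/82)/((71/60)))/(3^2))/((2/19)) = 380/2911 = 0.13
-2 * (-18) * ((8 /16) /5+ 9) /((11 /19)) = 31122 /55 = 565.85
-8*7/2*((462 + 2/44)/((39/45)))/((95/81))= -1820070/143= -12727.76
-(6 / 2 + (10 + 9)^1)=-22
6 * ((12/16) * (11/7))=99/14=7.07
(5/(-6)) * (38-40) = 5/3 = 1.67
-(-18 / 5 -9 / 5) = 27 / 5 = 5.40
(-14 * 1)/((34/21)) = -147/17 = -8.65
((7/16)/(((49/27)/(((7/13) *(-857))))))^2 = 535413321/43264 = 12375.49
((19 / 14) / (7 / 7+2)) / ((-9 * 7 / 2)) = -19 / 1323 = -0.01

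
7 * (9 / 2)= 63 / 2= 31.50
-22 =-22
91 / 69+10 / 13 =1873 / 897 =2.09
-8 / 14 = -4 / 7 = -0.57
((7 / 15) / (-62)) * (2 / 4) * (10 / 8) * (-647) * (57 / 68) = 86051 / 33728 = 2.55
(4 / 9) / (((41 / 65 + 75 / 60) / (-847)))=-880880 / 4401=-200.15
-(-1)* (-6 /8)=-3 /4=-0.75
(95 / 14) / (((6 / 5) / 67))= 31825 / 84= 378.87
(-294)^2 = 86436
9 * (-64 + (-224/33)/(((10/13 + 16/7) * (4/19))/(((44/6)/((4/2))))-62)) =-338061552/587921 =-575.01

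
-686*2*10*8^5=-449576960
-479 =-479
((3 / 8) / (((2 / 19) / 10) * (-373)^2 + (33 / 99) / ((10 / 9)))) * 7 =399 / 222652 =0.00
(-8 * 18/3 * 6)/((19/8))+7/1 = -2171/19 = -114.26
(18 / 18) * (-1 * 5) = -5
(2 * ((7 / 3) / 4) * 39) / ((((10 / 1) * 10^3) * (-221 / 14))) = -49 / 170000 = -0.00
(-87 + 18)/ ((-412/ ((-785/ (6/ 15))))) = -270825/ 824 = -328.67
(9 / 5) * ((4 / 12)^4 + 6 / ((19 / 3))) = 1477 / 855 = 1.73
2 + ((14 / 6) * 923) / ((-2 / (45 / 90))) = -6437 / 12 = -536.42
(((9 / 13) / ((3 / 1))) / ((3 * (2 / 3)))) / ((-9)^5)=-1 / 511758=-0.00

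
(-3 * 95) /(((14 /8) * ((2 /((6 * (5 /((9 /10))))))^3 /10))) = -475000000 /63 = -7539682.54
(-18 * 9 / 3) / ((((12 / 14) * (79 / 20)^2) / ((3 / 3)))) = -25200 / 6241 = -4.04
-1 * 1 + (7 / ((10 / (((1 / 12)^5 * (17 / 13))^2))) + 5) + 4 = 837122764310503 / 104640345538560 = 8.00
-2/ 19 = -0.11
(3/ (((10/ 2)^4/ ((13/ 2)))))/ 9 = 13/ 3750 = 0.00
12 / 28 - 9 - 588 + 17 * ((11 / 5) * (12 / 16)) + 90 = -66993 / 140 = -478.52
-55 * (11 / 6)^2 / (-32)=6655 / 1152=5.78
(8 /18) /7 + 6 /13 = 430 /819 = 0.53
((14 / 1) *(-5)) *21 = -1470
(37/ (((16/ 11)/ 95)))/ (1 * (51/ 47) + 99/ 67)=24351217/ 25824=942.97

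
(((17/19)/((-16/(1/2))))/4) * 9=-153/2432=-0.06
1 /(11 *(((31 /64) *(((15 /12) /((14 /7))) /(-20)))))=-2048 /341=-6.01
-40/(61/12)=-480/61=-7.87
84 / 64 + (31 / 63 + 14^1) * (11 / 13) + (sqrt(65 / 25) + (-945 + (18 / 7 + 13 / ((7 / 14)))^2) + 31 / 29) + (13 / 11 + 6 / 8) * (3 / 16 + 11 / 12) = -13096910689 / 117044928 + sqrt(65) / 5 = -110.28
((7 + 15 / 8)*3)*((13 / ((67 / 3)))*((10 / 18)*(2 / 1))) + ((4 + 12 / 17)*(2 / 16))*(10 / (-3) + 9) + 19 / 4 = 5086 / 201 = 25.30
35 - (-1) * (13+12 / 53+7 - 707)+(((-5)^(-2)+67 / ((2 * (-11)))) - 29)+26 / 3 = -675.11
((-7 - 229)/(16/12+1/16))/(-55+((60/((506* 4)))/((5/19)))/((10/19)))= 57319680/18573539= 3.09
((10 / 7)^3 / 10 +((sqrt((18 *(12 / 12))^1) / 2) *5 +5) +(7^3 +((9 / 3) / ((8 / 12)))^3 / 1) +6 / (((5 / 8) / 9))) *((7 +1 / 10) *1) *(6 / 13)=639 *sqrt(2) / 26 +1536625239 / 891800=1757.82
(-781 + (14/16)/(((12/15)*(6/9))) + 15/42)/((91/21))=-1046979/5824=-179.77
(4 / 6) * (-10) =-20 / 3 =-6.67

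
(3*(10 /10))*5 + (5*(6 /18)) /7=320 /21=15.24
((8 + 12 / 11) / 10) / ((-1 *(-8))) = 5 / 44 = 0.11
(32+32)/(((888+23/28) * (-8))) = -224/24887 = -0.01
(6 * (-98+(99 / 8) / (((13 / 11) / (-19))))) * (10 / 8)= -463245 / 208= -2227.14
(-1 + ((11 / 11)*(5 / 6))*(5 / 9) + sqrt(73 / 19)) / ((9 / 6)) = -29 / 81 + 2*sqrt(1387) / 57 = 0.95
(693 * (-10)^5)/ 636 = -5775000/ 53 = -108962.26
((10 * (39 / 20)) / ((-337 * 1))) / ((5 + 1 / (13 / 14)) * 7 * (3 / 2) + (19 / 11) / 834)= -0.00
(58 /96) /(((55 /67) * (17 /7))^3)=0.08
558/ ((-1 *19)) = -29.37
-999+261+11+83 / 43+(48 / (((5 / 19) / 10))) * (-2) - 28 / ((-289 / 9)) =-54333302 / 12427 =-4372.20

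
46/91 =0.51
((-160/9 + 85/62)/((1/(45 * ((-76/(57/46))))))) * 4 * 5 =84226000/93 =905655.91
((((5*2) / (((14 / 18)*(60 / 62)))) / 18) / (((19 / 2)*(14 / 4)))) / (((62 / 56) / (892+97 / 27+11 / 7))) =1356512 / 75411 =17.99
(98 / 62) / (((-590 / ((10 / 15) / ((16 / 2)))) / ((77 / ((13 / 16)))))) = -7546 / 356655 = -0.02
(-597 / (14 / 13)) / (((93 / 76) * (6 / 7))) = -49153 / 93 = -528.53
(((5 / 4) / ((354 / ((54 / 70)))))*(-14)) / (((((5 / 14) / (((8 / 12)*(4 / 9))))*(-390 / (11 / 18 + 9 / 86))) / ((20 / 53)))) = 0.00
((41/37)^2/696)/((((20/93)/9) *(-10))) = -468999/63521600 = -0.01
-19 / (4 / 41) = -779 / 4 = -194.75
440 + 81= 521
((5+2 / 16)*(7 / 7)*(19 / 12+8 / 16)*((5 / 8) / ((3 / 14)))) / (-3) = -35875 / 3456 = -10.38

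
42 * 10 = 420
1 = 1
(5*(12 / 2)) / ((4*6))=5 / 4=1.25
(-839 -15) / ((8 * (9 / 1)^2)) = -427 / 324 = -1.32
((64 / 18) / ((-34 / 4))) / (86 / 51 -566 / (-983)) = -15728 / 85053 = -0.18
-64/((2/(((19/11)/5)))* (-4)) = 152/55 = 2.76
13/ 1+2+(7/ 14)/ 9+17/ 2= 212/ 9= 23.56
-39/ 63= -0.62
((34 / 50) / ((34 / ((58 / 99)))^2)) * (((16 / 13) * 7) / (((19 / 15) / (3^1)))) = 94192 / 22863555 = 0.00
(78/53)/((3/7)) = 182/53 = 3.43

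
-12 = -12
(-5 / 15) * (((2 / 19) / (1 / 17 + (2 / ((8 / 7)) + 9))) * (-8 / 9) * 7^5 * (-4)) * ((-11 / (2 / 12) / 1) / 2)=16420096 / 2565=6401.60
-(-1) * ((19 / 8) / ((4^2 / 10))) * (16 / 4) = 95 / 16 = 5.94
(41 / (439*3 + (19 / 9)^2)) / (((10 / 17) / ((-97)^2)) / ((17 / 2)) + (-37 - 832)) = -334461723 / 9367750292506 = -0.00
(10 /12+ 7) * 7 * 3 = 329 /2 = 164.50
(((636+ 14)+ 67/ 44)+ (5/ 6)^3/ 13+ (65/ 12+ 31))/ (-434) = -21250447/ 13405392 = -1.59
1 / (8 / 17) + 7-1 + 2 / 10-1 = 293 / 40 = 7.32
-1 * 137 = -137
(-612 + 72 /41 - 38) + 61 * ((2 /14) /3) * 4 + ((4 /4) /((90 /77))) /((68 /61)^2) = -75954918101 /119437920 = -635.94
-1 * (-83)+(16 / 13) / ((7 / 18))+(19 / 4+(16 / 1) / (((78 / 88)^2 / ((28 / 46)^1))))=101195855 / 979524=103.31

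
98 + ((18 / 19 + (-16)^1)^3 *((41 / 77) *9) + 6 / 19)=-780030388 / 48013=-16246.23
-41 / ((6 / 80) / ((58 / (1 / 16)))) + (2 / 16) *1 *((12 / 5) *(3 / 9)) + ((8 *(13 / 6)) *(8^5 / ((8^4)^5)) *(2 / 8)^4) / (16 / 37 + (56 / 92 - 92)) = -1326374450056719718592600083 / 2614542245671804600320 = -507306.57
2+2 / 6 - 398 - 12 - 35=-1328 / 3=-442.67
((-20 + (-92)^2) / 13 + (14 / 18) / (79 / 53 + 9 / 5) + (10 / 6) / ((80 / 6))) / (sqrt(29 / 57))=16576345 * sqrt(1653) / 739674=911.14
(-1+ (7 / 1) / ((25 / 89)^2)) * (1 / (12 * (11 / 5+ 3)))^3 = 9137 / 25309440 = 0.00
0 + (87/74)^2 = 7569/5476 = 1.38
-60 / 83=-0.72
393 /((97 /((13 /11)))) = 5109 /1067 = 4.79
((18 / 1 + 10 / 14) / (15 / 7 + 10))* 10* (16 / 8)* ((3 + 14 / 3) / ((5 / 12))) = 48208 / 85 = 567.15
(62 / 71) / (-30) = -31 / 1065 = -0.03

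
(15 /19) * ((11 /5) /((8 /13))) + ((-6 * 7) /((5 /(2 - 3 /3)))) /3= 17 /760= 0.02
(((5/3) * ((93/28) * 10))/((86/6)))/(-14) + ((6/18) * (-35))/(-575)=-743129/2907660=-0.26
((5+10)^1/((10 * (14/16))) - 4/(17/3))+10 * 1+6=2024/119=17.01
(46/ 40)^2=529/ 400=1.32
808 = 808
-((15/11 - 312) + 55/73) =248836/803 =309.88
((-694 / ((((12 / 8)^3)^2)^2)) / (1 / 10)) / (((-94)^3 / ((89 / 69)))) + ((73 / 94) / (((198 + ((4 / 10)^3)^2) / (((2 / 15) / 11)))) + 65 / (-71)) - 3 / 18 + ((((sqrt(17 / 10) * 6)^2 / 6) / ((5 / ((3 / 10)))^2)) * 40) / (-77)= -22157435438425725586444882 / 20122920764409398300701875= -1.10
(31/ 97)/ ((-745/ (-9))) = 279/ 72265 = 0.00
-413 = -413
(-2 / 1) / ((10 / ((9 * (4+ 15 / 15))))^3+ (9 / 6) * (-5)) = 2916 / 10919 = 0.27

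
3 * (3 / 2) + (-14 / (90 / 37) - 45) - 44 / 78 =-54779 / 1170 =-46.82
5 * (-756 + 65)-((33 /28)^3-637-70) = -60360033 /21952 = -2749.64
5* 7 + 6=41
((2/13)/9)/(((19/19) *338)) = 0.00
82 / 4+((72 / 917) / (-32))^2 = 275811673 / 13454224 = 20.50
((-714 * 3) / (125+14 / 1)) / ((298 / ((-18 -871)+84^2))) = -6604857 / 20711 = -318.91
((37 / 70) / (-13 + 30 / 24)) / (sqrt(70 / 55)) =-37 * sqrt(154) / 11515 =-0.04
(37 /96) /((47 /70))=1295 /2256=0.57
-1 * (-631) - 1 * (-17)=648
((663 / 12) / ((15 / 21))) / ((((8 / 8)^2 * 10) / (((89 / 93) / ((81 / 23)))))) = 2.10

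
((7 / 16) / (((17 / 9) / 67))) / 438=1407 / 39712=0.04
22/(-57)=-22/57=-0.39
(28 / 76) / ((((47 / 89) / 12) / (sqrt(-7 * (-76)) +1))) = 201.47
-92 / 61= -1.51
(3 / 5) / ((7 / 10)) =6 / 7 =0.86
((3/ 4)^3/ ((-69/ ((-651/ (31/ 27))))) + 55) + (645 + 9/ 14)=7255145/ 10304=704.11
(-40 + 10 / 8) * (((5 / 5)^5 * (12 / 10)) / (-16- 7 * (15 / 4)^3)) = 0.12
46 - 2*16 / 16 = 44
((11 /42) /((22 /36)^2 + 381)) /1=594 /864955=0.00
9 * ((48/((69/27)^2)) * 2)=69984/529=132.29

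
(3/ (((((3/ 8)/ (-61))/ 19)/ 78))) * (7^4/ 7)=-248063088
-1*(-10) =10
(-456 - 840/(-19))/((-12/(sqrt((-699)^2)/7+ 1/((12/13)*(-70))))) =1952903/570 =3426.15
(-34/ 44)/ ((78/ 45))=-255/ 572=-0.45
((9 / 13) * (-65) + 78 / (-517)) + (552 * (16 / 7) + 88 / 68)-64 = 1153.86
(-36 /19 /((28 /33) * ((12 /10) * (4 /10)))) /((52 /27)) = -66825 /27664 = -2.42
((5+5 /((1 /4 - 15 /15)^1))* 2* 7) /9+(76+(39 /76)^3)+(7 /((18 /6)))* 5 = 1009929485 /11852352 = 85.21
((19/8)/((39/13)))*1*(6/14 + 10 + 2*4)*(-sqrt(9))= -43.77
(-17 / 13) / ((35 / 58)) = -986 / 455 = -2.17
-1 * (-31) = 31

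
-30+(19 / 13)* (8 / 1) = -238 / 13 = -18.31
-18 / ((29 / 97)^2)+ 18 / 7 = -1170396 / 5887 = -198.81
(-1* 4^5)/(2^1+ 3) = -1024/5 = -204.80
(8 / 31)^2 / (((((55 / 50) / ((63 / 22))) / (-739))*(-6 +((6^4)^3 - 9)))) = -0.00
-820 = -820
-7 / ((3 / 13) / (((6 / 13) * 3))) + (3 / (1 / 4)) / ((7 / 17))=-90 / 7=-12.86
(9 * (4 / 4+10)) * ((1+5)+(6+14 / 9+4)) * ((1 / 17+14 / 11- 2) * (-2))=39500 / 17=2323.53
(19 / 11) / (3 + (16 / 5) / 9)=855 / 1661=0.51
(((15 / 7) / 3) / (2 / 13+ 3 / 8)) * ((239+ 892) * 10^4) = 1176240000 / 77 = 15275844.16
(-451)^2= 203401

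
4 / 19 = 0.21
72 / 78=12 / 13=0.92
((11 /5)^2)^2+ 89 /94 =1431879 /58750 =24.37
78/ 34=39/ 17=2.29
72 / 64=9 / 8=1.12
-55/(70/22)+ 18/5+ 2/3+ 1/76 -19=-255407/7980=-32.01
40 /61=0.66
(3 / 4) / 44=3 / 176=0.02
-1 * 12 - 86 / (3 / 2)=-208 / 3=-69.33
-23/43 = -0.53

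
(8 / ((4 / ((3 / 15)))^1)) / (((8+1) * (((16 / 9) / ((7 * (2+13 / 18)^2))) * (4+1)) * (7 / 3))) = 2401 / 21600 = 0.11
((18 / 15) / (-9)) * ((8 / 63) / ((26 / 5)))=-0.00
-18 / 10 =-9 / 5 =-1.80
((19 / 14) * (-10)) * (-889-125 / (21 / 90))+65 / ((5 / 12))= 955079 / 49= 19491.41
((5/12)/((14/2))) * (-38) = -95/42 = -2.26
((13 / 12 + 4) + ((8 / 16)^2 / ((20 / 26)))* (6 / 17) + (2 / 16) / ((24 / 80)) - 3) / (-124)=-889 / 42160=-0.02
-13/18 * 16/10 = -52/45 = -1.16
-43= -43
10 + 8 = 18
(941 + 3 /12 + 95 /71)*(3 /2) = 803085 /568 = 1413.88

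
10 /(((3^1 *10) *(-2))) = -1 /6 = -0.17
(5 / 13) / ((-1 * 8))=-5 / 104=-0.05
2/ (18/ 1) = 1/ 9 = 0.11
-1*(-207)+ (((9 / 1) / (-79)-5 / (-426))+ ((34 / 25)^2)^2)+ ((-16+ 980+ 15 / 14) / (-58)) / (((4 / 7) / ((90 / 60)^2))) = 1766524452565307 / 12199575000000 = 144.80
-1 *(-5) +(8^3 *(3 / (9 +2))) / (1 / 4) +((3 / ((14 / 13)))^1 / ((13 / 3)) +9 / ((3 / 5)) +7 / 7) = 89349 / 154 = 580.19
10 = 10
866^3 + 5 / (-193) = 125346145923 / 193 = 649461895.97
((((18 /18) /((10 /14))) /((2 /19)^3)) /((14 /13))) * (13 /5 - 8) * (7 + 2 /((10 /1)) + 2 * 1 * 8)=-69817761 /500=-139635.52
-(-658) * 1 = 658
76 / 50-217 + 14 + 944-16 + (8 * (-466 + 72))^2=248395763 / 25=9935830.52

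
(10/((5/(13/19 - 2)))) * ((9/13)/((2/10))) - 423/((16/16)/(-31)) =3236661/247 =13103.89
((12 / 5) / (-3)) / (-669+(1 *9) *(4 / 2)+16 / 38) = 76 / 61805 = 0.00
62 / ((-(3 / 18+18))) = -372 / 109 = -3.41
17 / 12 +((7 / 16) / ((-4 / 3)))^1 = 1.09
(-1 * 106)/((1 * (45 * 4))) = -53/90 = -0.59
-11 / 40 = -0.28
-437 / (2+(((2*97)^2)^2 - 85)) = -437 / 1416468413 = -0.00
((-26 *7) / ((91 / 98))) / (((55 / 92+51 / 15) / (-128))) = 11540480 / 1839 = 6275.41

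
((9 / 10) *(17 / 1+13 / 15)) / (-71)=-402 / 1775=-0.23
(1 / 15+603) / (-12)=-4523 / 90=-50.26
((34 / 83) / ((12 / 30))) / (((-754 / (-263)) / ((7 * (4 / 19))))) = 312970 / 594529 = 0.53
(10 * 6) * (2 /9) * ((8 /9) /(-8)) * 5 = -200 /27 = -7.41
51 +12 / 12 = 52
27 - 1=26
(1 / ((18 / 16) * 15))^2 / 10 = 32 / 91125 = 0.00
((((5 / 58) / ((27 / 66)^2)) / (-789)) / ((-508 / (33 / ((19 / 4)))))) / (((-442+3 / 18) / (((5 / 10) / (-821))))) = 1210 / 98318452017897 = 0.00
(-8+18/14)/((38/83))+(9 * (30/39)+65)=197997/3458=57.26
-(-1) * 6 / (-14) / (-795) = 1 / 1855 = 0.00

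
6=6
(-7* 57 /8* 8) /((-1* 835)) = 399 /835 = 0.48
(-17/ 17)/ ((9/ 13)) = -13/ 9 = -1.44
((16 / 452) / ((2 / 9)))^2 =324 / 12769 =0.03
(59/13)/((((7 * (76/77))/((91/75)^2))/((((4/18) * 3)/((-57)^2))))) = 0.00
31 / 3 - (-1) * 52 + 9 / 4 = 775 / 12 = 64.58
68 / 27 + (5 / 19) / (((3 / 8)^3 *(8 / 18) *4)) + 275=143807 / 513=280.33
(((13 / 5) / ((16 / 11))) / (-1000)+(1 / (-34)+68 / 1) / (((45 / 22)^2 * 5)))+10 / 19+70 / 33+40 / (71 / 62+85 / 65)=336865328545139 / 15172446960000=22.20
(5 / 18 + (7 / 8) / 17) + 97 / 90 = 1.41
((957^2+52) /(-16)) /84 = -130843 /192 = -681.47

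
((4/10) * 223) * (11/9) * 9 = 4906/5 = 981.20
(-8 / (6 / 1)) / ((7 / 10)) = -1.90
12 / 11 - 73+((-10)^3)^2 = 10999209 / 11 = 999928.09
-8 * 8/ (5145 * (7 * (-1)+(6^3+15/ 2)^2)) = -256/ 1027873245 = -0.00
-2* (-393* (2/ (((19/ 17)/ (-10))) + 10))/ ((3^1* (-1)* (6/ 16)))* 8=838400/ 19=44126.32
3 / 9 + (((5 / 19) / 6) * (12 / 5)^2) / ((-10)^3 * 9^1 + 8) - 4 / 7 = -533963 / 2242380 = -0.24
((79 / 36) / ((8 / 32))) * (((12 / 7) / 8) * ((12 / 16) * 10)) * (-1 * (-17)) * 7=6715 / 4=1678.75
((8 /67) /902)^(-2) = 913067089 /16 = 57066693.06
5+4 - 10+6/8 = -1/4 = -0.25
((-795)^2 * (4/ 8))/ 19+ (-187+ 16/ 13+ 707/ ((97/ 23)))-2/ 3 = 2388248471/ 143754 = 16613.44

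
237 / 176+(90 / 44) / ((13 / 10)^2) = 76053 / 29744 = 2.56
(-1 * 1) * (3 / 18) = -1 / 6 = -0.17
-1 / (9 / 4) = -4 / 9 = -0.44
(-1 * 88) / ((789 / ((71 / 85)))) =-6248 / 67065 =-0.09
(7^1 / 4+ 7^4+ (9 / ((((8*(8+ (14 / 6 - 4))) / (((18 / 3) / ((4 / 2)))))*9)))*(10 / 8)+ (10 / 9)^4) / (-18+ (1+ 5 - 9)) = -9591156437 / 83770848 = -114.49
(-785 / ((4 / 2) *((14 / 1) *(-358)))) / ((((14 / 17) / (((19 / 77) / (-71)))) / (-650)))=82405375 / 383608456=0.21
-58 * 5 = -290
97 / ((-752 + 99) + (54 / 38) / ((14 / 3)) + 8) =-25802 / 171489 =-0.15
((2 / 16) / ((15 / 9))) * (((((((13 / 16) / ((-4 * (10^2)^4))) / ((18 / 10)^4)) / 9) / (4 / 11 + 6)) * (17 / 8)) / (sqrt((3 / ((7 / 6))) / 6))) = -2431 * sqrt(21) / 13544423424000000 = -0.00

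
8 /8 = 1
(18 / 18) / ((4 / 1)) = 1 / 4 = 0.25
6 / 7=0.86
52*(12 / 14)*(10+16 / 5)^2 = 7766.13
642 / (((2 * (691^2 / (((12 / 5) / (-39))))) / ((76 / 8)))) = -12198 / 31036265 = -0.00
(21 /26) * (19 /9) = 133 /78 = 1.71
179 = 179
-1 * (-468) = 468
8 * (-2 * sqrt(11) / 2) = -8 * sqrt(11) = -26.53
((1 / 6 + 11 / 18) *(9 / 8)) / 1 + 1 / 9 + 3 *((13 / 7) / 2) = 1901 / 504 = 3.77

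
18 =18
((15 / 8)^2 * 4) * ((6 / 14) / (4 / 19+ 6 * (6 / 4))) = 513 / 784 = 0.65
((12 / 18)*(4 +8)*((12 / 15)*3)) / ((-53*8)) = -12 / 265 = -0.05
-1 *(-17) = 17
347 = 347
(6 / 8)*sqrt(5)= 3*sqrt(5) / 4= 1.68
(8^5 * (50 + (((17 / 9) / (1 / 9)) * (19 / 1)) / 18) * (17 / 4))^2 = 7252214699524096 / 81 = 89533514808939.46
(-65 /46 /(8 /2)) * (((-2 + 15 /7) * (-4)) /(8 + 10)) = 65 /5796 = 0.01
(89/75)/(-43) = -0.03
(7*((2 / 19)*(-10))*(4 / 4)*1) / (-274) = 0.03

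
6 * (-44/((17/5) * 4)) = -330/17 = -19.41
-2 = -2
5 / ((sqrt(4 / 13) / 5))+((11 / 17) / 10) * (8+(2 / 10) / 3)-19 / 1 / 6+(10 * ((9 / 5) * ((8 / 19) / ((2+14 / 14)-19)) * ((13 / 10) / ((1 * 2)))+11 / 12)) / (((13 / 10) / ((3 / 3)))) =2626307 / 629850+25 * sqrt(13) / 2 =49.24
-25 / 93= -0.27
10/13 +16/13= 2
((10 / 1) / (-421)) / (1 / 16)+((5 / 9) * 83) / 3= 170395 / 11367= 14.99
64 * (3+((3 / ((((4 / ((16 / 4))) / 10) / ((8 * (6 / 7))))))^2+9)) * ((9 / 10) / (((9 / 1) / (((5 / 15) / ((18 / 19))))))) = 210184384 / 2205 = 95321.72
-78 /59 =-1.32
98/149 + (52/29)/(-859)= 0.66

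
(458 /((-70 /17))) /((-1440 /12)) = 3893 /4200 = 0.93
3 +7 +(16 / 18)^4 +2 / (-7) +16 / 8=566674 / 45927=12.34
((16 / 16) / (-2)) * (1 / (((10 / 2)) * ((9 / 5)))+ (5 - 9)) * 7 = 245 / 18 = 13.61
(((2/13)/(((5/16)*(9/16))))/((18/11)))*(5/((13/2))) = 5632/13689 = 0.41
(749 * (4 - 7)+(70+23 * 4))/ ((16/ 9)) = -18765/ 16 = -1172.81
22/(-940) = -11/470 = -0.02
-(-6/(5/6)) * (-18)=-648/5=-129.60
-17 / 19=-0.89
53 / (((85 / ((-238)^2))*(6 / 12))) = 353192 / 5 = 70638.40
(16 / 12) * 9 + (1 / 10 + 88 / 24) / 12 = 4433 / 360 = 12.31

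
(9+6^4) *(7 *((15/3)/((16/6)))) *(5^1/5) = 137025/8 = 17128.12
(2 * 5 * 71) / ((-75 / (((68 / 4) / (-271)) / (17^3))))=142 / 1174785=0.00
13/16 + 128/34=1245/272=4.58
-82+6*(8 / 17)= -1346 / 17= -79.18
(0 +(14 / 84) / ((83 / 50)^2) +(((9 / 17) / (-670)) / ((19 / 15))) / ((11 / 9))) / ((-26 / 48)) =-2360421676 / 21319133407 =-0.11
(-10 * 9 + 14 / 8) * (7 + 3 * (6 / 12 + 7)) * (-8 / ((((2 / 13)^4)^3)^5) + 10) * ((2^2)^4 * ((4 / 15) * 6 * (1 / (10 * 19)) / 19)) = 142964383376753645679690866228129596416233574197152139400582669813862187 / 10161246659254681600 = 14069571202323313739624600000000000000000000000000000.00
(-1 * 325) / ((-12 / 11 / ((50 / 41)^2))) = 2234375 / 5043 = 443.06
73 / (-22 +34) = 73 / 12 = 6.08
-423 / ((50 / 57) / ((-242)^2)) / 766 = -353009151 / 9575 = -36867.80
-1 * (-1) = 1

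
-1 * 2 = -2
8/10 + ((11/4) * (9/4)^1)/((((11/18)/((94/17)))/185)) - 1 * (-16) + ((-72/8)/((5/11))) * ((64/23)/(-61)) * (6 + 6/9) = 4951515681/477020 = 10380.10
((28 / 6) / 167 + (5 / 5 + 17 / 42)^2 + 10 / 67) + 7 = 180608105 / 19737396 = 9.15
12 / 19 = 0.63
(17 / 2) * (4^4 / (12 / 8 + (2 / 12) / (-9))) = 7344 / 5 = 1468.80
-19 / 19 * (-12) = 12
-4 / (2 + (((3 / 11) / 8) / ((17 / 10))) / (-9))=-8976 / 4483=-2.00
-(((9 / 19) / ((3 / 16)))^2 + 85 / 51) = -8717 / 1083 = -8.05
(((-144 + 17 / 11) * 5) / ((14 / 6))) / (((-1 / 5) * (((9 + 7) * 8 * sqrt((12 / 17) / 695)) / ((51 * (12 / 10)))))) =1198755 * sqrt(35445) / 9856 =22898.51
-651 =-651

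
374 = 374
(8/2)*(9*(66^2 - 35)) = 155556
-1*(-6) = 6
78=78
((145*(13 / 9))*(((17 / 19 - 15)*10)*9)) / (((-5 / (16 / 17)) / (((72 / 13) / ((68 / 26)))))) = 581967360 / 5491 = 105985.68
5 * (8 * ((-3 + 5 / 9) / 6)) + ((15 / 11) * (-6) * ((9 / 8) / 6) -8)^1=-25.83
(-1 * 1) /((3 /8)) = -8 /3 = -2.67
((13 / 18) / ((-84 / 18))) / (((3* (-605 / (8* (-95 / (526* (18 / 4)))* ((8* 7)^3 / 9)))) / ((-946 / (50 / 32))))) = 17053417472 / 52724925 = 323.44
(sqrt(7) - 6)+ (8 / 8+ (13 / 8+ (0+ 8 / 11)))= -233 / 88+ sqrt(7)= -0.00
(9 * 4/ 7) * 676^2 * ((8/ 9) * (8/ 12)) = 1392688.76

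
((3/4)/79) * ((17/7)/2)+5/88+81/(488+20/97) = 16870597/72016637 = 0.23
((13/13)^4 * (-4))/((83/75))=-300/83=-3.61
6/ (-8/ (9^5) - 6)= -177147/ 177151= -1.00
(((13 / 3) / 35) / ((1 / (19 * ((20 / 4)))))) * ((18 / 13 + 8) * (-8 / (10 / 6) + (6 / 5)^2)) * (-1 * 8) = 74176 / 25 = 2967.04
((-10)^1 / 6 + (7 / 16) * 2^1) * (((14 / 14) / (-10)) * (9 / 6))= 19 / 160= 0.12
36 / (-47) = -36 / 47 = -0.77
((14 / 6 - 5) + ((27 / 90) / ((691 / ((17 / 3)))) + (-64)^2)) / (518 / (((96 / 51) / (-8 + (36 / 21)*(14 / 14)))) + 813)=-169709702 / 38008455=-4.47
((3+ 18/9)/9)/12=5/108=0.05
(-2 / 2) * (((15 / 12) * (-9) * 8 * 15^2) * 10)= 202500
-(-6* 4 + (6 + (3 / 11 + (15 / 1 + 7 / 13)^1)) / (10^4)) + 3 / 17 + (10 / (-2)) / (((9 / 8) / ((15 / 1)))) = -3098969069 / 72930000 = -42.49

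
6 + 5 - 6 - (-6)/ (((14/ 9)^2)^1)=733/ 98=7.48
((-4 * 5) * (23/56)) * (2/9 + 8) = -4255/63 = -67.54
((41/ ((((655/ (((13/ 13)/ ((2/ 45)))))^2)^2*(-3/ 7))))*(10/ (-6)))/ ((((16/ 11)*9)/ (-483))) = -617556555/ 75391979776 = -0.01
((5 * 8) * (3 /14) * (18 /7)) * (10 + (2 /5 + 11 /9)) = 12552 /49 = 256.16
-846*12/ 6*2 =-3384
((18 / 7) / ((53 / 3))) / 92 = 27 / 17066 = 0.00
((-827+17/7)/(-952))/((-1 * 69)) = -481/38318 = -0.01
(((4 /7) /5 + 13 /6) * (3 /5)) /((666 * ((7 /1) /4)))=479 /407925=0.00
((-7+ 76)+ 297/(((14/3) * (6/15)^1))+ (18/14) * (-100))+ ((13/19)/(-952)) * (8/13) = 900197/9044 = 99.54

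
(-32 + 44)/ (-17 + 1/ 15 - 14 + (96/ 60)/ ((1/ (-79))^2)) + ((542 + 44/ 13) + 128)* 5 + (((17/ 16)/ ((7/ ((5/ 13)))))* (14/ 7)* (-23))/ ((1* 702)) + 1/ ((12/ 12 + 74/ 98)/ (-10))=275735215481491/ 82034198064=3361.22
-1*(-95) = 95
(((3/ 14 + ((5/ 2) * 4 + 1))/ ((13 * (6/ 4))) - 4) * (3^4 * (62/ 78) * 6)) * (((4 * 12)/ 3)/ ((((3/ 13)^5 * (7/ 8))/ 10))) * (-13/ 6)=1059635948800/ 1323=800934201.66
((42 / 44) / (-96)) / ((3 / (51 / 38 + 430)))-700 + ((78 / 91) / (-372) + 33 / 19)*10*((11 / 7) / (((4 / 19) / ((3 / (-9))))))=-90771705823 / 121908864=-744.59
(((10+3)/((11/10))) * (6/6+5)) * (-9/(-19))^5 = 46058220/27237089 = 1.69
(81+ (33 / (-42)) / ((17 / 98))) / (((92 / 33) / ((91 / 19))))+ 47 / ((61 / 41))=73850158 / 453169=162.96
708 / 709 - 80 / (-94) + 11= 428189 / 33323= 12.85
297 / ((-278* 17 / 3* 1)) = -0.19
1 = 1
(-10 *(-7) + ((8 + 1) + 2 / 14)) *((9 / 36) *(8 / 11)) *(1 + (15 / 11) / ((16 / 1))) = 52907 / 3388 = 15.62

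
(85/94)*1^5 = 85/94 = 0.90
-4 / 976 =-1 / 244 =-0.00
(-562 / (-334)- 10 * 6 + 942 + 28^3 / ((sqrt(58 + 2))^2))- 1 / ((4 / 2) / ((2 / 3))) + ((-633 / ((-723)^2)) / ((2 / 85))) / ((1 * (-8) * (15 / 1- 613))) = 579667898897521 / 464025371680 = 1249.22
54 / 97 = 0.56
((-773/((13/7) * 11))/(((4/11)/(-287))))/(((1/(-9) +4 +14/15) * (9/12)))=8257.48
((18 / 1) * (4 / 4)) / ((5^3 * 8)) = 9 / 500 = 0.02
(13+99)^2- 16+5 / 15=37585 / 3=12528.33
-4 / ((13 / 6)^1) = -24 / 13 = -1.85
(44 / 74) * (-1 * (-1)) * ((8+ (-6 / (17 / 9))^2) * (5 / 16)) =3.36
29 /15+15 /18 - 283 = -8407 /30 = -280.23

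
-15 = -15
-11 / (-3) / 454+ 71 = 96713 / 1362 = 71.01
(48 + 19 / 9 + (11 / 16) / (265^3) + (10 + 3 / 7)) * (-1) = -1135633756693 / 18758502000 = -60.54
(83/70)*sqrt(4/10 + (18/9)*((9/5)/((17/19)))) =83*sqrt(7990)/2975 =2.49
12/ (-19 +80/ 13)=-156/ 167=-0.93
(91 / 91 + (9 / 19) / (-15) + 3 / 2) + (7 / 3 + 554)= 318517 / 570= 558.80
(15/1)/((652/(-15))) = -225/652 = -0.35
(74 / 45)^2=5476 / 2025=2.70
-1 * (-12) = 12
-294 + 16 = -278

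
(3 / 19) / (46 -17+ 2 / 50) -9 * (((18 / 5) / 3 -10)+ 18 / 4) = 38.71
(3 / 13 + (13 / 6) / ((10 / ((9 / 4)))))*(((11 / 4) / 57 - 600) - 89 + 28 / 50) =-977034417 / 1976000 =-494.45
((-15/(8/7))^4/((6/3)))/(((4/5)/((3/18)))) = 202584375/65536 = 3091.19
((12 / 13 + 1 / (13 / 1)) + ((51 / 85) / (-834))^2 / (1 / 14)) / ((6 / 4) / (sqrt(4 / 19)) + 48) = 41218432 / 1969292925-644038* sqrt(19) / 1969292925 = 0.02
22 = 22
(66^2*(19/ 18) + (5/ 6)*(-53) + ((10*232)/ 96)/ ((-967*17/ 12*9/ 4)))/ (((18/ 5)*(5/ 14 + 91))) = 13.85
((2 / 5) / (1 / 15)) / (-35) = -6 / 35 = -0.17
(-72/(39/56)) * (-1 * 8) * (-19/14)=-1122.46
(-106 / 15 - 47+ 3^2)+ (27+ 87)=1034 / 15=68.93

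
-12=-12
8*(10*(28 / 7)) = 320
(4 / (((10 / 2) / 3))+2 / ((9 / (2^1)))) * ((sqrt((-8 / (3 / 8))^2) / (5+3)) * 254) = 260096 / 135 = 1926.64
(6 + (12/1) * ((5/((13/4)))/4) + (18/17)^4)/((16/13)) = 6445293/668168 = 9.65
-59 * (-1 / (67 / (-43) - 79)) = -0.73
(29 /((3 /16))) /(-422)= -232 /633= -0.37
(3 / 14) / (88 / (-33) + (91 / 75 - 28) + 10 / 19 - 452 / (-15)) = 475 / 2674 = 0.18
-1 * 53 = -53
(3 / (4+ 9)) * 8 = 24 / 13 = 1.85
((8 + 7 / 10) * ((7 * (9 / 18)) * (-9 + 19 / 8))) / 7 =-4611 / 160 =-28.82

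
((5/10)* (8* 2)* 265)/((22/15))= 15900/11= 1445.45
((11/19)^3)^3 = 2357947691/322687697779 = 0.01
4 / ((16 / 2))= 1 / 2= 0.50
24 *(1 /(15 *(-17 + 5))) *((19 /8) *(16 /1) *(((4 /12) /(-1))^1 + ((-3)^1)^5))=11096 /9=1232.89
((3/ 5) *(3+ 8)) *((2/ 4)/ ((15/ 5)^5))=11/ 810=0.01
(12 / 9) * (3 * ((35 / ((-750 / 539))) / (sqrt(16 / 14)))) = -3773 * sqrt(14) / 150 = -94.12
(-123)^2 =15129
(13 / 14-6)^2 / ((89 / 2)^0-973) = -0.03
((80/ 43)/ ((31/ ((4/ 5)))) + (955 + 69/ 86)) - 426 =1412581/ 2666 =529.85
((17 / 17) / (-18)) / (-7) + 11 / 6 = 116 / 63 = 1.84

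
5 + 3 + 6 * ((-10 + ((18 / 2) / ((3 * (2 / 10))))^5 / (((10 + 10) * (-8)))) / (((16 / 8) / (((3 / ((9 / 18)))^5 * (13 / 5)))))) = -288470395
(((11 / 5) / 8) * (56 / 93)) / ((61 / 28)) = 2156 / 28365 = 0.08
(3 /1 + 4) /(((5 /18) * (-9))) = -14 /5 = -2.80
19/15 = 1.27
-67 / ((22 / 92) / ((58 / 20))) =-812.53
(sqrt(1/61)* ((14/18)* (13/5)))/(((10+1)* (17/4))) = 364* sqrt(61)/513315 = 0.01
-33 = -33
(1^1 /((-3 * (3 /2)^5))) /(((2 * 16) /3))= -1 /243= -0.00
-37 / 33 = -1.12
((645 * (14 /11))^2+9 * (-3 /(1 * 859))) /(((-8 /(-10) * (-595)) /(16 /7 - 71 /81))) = -365783400239 /183348396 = -1995.02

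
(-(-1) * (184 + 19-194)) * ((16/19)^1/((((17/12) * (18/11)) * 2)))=528/323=1.63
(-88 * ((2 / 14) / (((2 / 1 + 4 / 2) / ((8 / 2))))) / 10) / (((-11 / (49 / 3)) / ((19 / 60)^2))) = 0.19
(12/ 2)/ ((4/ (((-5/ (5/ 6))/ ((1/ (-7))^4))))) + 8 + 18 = -21583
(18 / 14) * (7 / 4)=9 / 4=2.25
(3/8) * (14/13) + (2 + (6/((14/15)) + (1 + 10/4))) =4489/364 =12.33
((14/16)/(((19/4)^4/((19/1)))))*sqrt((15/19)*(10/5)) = 0.04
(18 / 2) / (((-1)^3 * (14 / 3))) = -27 / 14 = -1.93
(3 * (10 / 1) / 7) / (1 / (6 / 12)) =15 / 7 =2.14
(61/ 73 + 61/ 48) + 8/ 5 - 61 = -1003783/ 17520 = -57.29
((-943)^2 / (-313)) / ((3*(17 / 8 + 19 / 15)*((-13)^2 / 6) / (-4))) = 853679040 / 21529079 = 39.65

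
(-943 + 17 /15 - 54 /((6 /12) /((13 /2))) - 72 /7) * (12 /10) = -347372 /175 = -1984.98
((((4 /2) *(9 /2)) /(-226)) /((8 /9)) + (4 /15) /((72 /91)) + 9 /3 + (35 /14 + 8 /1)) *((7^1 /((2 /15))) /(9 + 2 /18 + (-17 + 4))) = -3366409 /18080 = -186.20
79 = 79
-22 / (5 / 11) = -242 / 5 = -48.40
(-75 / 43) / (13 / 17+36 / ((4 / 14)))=-0.01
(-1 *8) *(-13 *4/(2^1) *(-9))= -1872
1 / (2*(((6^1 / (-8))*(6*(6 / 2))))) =-1 / 27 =-0.04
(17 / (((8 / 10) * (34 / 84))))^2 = 11025 / 4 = 2756.25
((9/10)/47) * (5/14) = 9/1316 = 0.01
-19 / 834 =-0.02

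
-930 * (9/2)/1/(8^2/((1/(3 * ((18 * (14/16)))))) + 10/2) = -4185/3029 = -1.38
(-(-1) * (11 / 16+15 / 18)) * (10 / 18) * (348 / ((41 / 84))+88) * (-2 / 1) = -1498325 / 1107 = -1353.50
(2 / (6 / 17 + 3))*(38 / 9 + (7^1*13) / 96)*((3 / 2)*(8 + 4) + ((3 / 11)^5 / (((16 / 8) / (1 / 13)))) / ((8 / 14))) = 847955048461 / 15275365248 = 55.51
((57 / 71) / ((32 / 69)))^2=15468489 / 5161984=3.00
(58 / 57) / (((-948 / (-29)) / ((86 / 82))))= 36163 / 1107738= 0.03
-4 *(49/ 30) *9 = -58.80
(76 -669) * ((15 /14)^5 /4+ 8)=-10656057599 /2151296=-4953.32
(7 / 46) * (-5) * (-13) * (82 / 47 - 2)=-2730 / 1081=-2.53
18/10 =9/5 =1.80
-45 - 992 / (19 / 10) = -10775 / 19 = -567.11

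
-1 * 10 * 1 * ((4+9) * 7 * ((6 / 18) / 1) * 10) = -3033.33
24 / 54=4 / 9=0.44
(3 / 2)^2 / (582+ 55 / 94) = 423 / 109526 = 0.00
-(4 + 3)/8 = -7/8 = -0.88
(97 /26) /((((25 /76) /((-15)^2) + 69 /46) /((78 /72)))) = 5529 /2054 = 2.69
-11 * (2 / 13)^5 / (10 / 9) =-1584 / 1856465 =-0.00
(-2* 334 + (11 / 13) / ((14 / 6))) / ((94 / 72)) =-511.38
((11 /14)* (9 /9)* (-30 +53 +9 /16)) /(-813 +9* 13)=-143 /5376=-0.03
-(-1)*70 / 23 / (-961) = -70 / 22103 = -0.00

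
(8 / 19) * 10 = 80 / 19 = 4.21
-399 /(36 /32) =-1064 /3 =-354.67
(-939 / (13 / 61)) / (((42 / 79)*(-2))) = 1508347 / 364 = 4143.81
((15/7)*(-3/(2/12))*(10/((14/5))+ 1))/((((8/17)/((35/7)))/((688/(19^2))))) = -3570.49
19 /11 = 1.73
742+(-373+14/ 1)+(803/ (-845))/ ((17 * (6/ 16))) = 16498961/ 43095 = 382.85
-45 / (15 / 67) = -201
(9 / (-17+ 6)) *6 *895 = -48330 / 11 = -4393.64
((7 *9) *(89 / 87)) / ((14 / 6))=801 / 29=27.62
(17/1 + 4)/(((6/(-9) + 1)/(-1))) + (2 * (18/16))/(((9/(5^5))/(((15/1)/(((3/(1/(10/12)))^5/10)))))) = 1137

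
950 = 950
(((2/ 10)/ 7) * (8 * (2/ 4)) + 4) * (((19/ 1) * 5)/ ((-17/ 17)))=-2736/ 7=-390.86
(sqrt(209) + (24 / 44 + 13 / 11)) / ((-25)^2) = 19 / 6875 + sqrt(209) / 625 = 0.03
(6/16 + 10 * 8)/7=643/56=11.48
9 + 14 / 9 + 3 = 122 / 9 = 13.56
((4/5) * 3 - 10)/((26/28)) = -8.18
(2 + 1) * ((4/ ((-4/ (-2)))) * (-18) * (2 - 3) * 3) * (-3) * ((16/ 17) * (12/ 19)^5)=-3869835264/ 42093683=-91.93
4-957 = -953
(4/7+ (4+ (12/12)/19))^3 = 98.87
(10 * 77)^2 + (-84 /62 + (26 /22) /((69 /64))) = 13950338014 /23529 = 592899.74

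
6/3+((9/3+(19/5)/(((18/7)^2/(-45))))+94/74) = -26095/1332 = -19.59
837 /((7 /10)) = 8370 /7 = 1195.71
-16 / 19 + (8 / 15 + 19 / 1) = 5327 / 285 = 18.69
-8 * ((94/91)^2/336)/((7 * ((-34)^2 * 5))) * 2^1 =-2209/1759008615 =-0.00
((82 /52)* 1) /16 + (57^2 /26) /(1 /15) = 779801 /416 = 1874.52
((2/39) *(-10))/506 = -10/9867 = -0.00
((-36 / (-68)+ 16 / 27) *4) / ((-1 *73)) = -2060 / 33507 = -0.06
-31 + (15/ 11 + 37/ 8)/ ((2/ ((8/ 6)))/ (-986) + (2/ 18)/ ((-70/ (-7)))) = 11111113/ 18722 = 593.48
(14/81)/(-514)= -7/20817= -0.00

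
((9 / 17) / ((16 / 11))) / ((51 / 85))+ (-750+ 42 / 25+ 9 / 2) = -5053851 / 6800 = -743.21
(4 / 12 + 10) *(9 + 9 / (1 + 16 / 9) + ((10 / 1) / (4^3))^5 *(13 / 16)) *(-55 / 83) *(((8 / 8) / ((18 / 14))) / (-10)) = 392144749581739 / 60156385689600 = 6.52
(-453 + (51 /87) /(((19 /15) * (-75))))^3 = -1943914516217888768 /20910518875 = -92963475.84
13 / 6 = 2.17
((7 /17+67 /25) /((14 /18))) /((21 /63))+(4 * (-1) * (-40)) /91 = 75602 /5525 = 13.68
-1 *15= -15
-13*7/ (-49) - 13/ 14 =13/ 14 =0.93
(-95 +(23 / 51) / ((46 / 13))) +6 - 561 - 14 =-67715 / 102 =-663.87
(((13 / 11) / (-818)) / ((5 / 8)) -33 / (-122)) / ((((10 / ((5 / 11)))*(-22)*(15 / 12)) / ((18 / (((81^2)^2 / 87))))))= -21343739 / 1323571839635925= -0.00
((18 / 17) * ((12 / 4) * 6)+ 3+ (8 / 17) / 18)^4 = 130362526004881 / 547981281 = 237895.95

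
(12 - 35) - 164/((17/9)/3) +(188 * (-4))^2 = 9608749/17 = 565220.53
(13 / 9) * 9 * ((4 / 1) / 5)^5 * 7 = 93184 / 3125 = 29.82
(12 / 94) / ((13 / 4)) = 24 / 611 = 0.04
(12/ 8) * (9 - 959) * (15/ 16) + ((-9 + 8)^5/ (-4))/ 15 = -320621/ 240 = -1335.92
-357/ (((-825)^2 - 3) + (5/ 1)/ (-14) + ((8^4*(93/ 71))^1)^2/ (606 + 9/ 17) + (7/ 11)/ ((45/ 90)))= -0.00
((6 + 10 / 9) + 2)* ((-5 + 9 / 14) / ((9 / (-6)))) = 5002 / 189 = 26.47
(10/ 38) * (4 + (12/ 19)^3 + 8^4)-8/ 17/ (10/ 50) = 2385295540/ 2215457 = 1076.66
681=681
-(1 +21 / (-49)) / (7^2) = -0.01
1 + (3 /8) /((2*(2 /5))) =47 /32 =1.47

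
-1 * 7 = -7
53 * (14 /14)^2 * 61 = 3233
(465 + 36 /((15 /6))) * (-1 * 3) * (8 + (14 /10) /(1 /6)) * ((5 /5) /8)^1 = -294831 /100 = -2948.31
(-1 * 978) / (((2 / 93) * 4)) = -11369.25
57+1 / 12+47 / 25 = 17689 / 300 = 58.96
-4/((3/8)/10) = -320/3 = -106.67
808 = 808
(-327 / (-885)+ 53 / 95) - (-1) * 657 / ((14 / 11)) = 40580107 / 78470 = 517.14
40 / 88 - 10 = -105 / 11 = -9.55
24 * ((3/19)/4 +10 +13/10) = 25854/95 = 272.15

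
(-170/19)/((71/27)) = -4590/1349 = -3.40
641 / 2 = 320.50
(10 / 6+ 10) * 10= 350 / 3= 116.67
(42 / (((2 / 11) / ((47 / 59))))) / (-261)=-3619 / 5133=-0.71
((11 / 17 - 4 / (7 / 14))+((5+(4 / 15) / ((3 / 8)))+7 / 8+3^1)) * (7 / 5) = 3.13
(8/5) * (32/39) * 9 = 768/65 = 11.82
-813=-813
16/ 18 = 8/ 9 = 0.89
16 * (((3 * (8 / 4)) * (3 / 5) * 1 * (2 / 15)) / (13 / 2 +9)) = 384 / 775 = 0.50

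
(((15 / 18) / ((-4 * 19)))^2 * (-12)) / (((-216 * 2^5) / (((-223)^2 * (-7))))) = -8702575 / 119771136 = -0.07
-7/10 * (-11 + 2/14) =7.60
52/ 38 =26/ 19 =1.37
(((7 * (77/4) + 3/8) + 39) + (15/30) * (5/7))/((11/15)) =146565/616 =237.93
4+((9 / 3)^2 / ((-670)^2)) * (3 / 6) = 3591209 / 897800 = 4.00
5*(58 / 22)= 145 / 11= 13.18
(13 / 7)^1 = 13 / 7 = 1.86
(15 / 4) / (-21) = -5 / 28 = -0.18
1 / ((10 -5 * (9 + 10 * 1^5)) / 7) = -7 / 85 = -0.08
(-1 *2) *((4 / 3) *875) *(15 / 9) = -35000 / 9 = -3888.89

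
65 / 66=0.98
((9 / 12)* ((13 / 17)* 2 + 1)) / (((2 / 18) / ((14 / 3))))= 2709 / 34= 79.68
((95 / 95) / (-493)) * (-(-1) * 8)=-8 / 493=-0.02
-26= -26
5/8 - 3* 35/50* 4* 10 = -667/8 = -83.38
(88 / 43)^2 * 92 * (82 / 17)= 58420736 / 31433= 1858.58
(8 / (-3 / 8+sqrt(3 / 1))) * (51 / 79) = 3264 / 4819+8704 * sqrt(3) / 4819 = 3.81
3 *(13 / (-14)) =-39 / 14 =-2.79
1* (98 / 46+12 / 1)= 325 / 23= 14.13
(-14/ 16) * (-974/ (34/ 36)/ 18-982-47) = 129269/ 136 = 950.51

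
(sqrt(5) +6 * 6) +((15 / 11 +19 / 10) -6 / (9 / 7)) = sqrt(5) +11417 / 330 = 36.83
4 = 4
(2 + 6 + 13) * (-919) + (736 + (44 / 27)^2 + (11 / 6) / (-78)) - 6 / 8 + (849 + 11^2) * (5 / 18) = -346700377 / 18954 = -18291.67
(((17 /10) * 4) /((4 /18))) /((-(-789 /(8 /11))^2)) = -1088 /41847245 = -0.00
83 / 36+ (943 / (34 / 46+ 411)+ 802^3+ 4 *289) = 87931922014847 / 170460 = 515850768.60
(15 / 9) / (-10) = -1 / 6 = -0.17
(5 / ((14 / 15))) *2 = 75 / 7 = 10.71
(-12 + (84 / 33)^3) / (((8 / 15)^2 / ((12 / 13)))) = 77625 / 5324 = 14.58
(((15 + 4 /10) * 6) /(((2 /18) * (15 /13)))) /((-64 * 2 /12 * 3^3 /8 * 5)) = -1001 /250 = -4.00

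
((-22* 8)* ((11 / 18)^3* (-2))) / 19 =58564 / 13851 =4.23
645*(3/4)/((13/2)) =74.42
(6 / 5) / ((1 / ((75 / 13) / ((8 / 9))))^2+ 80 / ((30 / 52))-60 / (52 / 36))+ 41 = 11800137589 / 287721554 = 41.01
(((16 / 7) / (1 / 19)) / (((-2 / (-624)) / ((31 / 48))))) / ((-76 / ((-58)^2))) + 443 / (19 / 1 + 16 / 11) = -610027289 / 1575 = -387318.91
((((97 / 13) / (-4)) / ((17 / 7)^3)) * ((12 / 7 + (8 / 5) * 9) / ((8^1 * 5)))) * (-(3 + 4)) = 4691211 / 12773800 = 0.37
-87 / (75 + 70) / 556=-3 / 2780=-0.00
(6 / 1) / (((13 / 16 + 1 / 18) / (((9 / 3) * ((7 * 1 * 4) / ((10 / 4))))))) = 145152 / 625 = 232.24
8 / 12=2 / 3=0.67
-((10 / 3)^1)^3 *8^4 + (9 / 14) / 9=-57343973 / 378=-151703.63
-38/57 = -2/3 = -0.67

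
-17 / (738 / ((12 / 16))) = -17 / 984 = -0.02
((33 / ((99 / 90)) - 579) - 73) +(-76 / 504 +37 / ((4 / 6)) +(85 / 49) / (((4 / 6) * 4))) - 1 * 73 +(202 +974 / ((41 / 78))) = 204817999 / 144648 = 1415.98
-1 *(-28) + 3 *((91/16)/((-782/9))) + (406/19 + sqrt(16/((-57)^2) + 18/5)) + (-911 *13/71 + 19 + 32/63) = -104339632771/1063357344 + sqrt(292810)/285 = -96.22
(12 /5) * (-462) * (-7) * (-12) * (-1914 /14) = 63667296 /5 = 12733459.20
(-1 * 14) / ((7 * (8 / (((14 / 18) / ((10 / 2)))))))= -0.04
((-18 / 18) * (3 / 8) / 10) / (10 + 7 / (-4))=-1 / 220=-0.00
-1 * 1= -1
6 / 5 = 1.20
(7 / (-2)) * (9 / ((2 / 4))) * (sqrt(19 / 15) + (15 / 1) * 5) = -4795.90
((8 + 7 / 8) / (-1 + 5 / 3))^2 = 45369 / 256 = 177.22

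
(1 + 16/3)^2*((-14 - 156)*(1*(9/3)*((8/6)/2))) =-122740/9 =-13637.78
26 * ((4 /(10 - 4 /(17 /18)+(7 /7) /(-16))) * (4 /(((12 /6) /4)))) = 226304 /1551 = 145.91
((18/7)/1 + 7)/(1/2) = 134/7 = 19.14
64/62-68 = -2076/31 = -66.97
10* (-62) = -620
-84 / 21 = -4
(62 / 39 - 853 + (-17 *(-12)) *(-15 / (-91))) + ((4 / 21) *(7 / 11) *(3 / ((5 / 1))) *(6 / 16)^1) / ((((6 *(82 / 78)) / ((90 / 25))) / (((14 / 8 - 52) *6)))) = -10126581769 / 12312300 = -822.48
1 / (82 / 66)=33 / 41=0.80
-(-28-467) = 495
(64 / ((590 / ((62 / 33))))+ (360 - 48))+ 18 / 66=3041959 / 9735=312.48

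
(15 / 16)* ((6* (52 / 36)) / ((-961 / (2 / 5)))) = -13 / 3844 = -0.00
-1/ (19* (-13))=1/ 247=0.00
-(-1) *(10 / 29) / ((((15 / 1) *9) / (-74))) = -0.19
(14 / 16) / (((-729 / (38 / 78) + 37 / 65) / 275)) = -2377375 / 14778496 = -0.16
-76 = -76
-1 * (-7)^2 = -49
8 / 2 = 4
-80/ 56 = -10/ 7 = -1.43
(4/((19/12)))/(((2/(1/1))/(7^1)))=168/19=8.84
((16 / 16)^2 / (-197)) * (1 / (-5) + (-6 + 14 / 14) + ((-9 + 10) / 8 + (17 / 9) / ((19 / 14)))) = 25193 / 1347480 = 0.02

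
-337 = -337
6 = 6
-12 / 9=-4 / 3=-1.33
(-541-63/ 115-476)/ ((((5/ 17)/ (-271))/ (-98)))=-52831988748/ 575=-91881719.56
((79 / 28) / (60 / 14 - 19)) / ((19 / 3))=-237 / 7828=-0.03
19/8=2.38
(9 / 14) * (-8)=-36 / 7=-5.14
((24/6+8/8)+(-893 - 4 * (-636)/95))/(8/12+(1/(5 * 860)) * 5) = -42217056/32737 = -1289.58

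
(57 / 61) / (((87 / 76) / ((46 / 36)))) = 16606 / 15921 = 1.04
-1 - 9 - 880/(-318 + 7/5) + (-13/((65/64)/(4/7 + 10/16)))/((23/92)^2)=-13975858/55405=-252.25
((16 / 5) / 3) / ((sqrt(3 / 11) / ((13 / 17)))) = 208 * sqrt(33) / 765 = 1.56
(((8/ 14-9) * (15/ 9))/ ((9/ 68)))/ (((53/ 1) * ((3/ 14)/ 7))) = -280840/ 4293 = -65.42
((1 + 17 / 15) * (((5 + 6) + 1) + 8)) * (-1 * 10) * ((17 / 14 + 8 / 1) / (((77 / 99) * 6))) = -842.45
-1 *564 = -564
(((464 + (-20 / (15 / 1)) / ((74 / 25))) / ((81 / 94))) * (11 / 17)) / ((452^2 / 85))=66504295 / 459224316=0.14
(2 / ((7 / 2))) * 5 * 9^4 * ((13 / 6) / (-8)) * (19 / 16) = -2700945 / 448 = -6028.90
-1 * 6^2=-36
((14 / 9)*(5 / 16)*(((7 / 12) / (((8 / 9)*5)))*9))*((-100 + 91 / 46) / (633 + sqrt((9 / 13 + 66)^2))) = -0.08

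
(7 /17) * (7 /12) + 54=11065 /204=54.24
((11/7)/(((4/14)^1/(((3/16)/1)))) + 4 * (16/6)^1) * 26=14599/48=304.15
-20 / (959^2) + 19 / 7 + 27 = 27327644 / 919681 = 29.71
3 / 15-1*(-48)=241 / 5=48.20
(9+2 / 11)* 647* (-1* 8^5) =-2141290496 / 11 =-194662772.36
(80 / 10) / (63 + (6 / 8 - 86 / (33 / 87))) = -352 / 7171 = -0.05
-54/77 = -0.70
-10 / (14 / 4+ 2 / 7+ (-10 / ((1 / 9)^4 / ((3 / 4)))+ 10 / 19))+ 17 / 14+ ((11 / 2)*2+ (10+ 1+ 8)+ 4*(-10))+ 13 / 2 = -52347537 / 22904084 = -2.29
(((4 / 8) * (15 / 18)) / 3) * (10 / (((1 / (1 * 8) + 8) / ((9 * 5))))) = 100 / 13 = 7.69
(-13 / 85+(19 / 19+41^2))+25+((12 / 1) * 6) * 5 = 175682 / 85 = 2066.85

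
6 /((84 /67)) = 67 /14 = 4.79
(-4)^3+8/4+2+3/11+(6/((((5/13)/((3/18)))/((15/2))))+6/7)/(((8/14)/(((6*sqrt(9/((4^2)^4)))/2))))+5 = -1204681/22528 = -53.47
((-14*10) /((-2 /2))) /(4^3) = 35 /16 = 2.19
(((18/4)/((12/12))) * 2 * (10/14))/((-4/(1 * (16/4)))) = -45/7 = -6.43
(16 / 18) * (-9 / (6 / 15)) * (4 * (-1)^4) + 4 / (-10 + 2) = -161 / 2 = -80.50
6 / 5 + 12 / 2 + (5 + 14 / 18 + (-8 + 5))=449 / 45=9.98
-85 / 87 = -0.98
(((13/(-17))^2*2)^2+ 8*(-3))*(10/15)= -3780520/250563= -15.09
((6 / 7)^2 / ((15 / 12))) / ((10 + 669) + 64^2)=144 / 1169875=0.00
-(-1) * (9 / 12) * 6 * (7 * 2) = 63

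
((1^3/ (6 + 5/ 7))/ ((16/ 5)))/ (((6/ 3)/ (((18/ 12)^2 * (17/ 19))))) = 5355/ 114304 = 0.05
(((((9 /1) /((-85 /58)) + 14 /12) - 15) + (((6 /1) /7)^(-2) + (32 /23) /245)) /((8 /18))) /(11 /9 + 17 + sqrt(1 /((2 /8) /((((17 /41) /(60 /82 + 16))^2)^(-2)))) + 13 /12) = -1963631223 /153649621636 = -0.01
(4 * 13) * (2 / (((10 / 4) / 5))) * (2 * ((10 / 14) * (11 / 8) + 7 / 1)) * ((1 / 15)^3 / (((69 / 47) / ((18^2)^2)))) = 1415838528 / 20125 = 70352.22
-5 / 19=-0.26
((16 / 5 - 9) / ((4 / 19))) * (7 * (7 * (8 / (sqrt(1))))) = -53998 / 5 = -10799.60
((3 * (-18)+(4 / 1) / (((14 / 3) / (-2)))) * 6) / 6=-390 / 7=-55.71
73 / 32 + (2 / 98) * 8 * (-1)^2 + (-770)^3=-456532997.56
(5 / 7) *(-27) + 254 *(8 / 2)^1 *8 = 56761 / 7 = 8108.71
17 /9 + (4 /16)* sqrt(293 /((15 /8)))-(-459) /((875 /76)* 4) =sqrt(8790) /30 + 93364 /7875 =14.98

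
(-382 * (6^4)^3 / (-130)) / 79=415765426176 / 5135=80966976.86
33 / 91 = 0.36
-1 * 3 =-3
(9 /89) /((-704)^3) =-9 /31053316096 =-0.00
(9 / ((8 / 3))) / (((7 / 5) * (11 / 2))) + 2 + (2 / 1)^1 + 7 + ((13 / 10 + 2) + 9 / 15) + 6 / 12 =24391 / 1540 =15.84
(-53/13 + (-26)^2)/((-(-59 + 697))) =-8735/8294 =-1.05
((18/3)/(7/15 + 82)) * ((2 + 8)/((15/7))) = 420/1237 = 0.34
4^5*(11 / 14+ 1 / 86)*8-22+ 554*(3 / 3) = 2126212 / 301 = 7063.83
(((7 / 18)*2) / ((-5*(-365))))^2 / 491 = 49 / 132462286875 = 0.00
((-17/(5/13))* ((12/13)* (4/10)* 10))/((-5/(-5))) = -816/5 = -163.20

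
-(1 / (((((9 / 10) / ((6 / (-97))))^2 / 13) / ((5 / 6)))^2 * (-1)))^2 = -28561000000000000 / 4165133546829286530801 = -0.00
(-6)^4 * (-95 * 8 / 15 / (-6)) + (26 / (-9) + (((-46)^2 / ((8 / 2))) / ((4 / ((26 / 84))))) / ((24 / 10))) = 22091665 / 2016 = 10958.17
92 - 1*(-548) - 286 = 354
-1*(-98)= 98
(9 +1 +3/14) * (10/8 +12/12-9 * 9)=-6435/8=-804.38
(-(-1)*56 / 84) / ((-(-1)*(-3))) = -2 / 9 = -0.22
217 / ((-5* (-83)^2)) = -217 / 34445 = -0.01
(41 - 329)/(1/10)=-2880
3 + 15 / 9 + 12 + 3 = 59 / 3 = 19.67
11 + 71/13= 214/13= 16.46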